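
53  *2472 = 131016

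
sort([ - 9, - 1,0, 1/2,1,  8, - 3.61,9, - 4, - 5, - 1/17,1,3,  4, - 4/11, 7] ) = [ - 9,  -  5, - 4, - 3.61, - 1, - 4/11, - 1/17, 0, 1/2, 1, 1,3 , 4,7 , 8, 9]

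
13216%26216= 13216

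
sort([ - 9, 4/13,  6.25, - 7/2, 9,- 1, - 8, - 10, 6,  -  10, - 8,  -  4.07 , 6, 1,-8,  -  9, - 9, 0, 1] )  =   [-10, -10 , - 9, - 9, - 9,-8, - 8, - 8, - 4.07, -7/2,  -  1, 0, 4/13, 1, 1, 6, 6,  6.25,9] 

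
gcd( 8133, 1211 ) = 1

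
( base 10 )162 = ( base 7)321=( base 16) a2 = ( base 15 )ac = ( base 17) 99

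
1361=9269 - 7908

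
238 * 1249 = 297262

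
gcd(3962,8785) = 7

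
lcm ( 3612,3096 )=21672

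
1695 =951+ 744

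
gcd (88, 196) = 4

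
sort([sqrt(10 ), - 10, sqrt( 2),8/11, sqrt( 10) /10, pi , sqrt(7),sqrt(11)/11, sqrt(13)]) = [-10, sqrt(11 )/11, sqrt(10) /10, 8/11,  sqrt ( 2), sqrt( 7 )  ,  pi, sqrt(10), sqrt( 13 )] 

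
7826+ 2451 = 10277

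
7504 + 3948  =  11452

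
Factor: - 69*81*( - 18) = 2^1 * 3^7 * 23^1  =  100602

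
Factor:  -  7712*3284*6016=- 152362467328 = - 2^14*47^1 * 241^1*821^1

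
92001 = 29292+62709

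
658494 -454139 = 204355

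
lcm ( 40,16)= 80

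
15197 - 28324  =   - 13127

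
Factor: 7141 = 37^1*193^1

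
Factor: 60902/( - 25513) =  - 74/31= -  2^1 * 31^( - 1 )*37^1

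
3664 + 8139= 11803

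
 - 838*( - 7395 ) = 6197010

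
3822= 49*78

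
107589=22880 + 84709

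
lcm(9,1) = 9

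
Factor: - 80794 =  - 2^1*7^1*29^1*199^1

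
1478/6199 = 1478/6199 = 0.24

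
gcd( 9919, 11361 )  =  7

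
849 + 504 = 1353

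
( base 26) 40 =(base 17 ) 62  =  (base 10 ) 104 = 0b1101000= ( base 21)4k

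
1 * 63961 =63961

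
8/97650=4/48825 = 0.00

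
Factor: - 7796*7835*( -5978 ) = 365146163480 = 2^3*5^1 * 7^2*61^1*1567^1*1949^1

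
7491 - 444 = 7047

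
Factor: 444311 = 7^1*63473^1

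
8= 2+6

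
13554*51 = 691254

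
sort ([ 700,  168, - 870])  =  [ - 870,168 , 700]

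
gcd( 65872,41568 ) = 16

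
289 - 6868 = - 6579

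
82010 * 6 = 492060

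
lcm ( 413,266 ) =15694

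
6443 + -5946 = 497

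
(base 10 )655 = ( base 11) 546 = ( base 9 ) 807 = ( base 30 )lp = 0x28F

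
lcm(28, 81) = 2268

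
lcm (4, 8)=8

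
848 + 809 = 1657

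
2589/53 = 2589/53  =  48.85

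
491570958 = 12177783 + 479393175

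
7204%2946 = 1312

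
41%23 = 18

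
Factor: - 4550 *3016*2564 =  - 35185259200 = - 2^6 * 5^2 * 7^1*13^2 *29^1 * 641^1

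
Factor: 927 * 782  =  2^1 * 3^2*17^1*23^1*103^1 =724914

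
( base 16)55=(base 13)67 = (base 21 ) 41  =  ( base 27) 34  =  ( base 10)85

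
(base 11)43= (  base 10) 47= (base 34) 1d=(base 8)57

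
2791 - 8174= -5383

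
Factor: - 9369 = - 3^3*347^1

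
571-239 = 332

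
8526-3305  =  5221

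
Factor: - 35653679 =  - 661^1*53939^1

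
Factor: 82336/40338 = 2^4*3^( - 5)*31^1= 496/243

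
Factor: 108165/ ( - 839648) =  - 2^(- 5 )*3^1 * 5^1*19^( - 1) * 1381^( - 1)*7211^1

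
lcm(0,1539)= 0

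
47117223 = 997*47259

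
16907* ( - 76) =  - 1284932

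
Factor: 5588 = 2^2*11^1*127^1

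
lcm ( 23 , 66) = 1518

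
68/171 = 68/171 = 0.40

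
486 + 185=671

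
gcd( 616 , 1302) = 14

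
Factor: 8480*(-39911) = - 338445280 = - 2^5*5^1*53^1 * 107^1 *373^1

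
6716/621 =10 + 22/27 = 10.81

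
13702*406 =5563012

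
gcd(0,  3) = 3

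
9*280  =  2520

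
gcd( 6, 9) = 3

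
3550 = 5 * 710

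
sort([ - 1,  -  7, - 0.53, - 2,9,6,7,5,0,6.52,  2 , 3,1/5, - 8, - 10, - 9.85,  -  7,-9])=[ - 10, - 9.85 , - 9, - 8,-7, - 7, - 2, - 1, - 0.53,0 , 1/5, 2, 3,  5, 6, 6.52, 7,9]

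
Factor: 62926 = 2^1*73^1*431^1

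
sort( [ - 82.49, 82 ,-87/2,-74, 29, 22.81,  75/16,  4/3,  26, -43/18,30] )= [ - 82.49, - 74  ,-87/2, - 43/18,  4/3, 75/16,  22.81,  26, 29 , 30,82]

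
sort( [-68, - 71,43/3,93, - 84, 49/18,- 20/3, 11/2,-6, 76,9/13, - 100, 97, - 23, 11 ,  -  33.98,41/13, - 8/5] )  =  [ - 100, - 84, - 71, - 68, - 33.98, - 23,-20/3, - 6,-8/5, 9/13,49/18,41/13,11/2,11, 43/3,76,93, 97] 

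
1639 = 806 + 833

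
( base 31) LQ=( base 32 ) l5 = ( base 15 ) 302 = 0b1010100101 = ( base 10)677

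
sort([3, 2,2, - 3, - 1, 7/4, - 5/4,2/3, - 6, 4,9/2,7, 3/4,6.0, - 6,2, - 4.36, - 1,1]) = [ - 6 , - 6, - 4.36, - 3, - 5/4, -1, - 1,  2/3,3/4,1,7/4,2,2,2,3, 4, 9/2, 6.0, 7] 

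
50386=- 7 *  ( - 7198)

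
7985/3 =2661+2/3 = 2661.67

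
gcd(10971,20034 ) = 477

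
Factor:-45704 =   -  2^3 * 29^1*197^1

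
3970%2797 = 1173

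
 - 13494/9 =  - 1500 + 2/3  =  - 1499.33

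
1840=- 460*(-4 )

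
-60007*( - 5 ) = 300035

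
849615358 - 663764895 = 185850463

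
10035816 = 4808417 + 5227399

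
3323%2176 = 1147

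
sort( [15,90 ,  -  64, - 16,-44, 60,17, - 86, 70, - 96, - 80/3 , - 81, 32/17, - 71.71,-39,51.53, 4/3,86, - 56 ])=[- 96, - 86 , - 81, - 71.71, - 64, - 56, -44, - 39,-80/3,-16  ,  4/3,  32/17 , 15 , 17 , 51.53, 60,70 , 86,90 ]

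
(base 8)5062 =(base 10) 2610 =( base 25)44A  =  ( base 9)3520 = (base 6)20030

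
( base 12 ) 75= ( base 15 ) 5e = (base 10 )89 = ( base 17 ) 54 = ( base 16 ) 59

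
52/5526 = 26/2763 = 0.01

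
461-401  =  60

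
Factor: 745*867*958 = 618786570 = 2^1*3^1* 5^1*17^2*149^1*479^1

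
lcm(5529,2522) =143754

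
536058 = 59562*9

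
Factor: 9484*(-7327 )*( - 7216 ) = 2^6* 11^1*17^1*41^1* 431^1 * 2371^1 = 501434557888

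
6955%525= 130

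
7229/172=42 + 5/172= 42.03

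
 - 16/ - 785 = 16/785 = 0.02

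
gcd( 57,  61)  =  1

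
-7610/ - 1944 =3 + 889/972 =3.91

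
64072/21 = 64072/21 = 3051.05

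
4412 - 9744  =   - 5332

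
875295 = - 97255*( - 9) 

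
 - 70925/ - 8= 8865 + 5/8 = 8865.62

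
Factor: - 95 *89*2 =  - 16910  =  - 2^1 *5^1 *19^1 * 89^1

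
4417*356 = 1572452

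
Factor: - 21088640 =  -2^7*5^1*83^1*397^1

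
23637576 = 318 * 74332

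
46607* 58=2703206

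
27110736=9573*2832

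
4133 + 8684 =12817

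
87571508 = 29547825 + 58023683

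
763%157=135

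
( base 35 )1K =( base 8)67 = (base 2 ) 110111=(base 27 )21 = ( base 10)55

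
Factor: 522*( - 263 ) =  - 2^1 * 3^2 *29^1*263^1 = - 137286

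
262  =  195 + 67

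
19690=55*358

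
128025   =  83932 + 44093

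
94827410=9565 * 9914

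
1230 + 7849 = 9079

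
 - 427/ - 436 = 427/436 = 0.98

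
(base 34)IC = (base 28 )m8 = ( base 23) 143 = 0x270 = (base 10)624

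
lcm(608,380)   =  3040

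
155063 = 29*5347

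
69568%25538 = 18492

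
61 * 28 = 1708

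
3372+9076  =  12448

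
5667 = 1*5667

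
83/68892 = 83/68892=0.00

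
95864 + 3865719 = 3961583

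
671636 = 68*9877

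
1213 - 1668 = -455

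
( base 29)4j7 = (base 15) 1267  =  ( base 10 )3922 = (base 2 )111101010010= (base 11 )2A46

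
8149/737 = 8149/737= 11.06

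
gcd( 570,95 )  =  95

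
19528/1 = 19528 =19528.00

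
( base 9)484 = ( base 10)400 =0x190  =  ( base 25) g0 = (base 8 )620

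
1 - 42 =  - 41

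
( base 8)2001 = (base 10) 1025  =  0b10000000001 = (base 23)1ld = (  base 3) 1101222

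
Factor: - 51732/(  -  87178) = 54/91 = 2^1*3^3 * 7^( - 1 )*13^( - 1 )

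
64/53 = 1+11/53 = 1.21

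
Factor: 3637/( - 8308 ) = -2^( - 2)*31^ ( - 1) * 67^( - 1)*3637^1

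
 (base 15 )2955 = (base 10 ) 8855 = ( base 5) 240410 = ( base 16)2297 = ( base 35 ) 780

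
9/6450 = 3/2150 = 0.00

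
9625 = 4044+5581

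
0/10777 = 0 = 0.00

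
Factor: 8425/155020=5/92 = 2^( - 2 )*5^1 *23^( - 1 ) 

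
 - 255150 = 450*(-567) 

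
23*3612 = 83076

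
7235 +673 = 7908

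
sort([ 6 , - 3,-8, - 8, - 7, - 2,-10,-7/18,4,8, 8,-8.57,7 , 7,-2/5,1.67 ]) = [ - 10,- 8.57, - 8, - 8,-7, - 3, - 2, - 2/5, - 7/18,  1.67,4,6 , 7, 7, 8, 8] 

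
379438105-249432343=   130005762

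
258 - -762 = 1020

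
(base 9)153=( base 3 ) 11210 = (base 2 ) 10000001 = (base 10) 129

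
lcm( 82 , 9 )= 738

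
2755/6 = 2755/6 =459.17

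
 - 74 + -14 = -88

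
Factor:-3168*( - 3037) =2^5*3^2*11^1 * 3037^1 = 9621216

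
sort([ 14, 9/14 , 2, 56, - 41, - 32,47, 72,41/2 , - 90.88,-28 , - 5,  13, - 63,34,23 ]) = [ - 90.88,-63, - 41,-32 ,-28, - 5,  9/14, 2, 13, 14, 41/2, 23,34, 47,56,72 ]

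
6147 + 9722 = 15869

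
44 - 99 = - 55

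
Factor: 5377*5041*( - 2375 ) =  - 5^3*19^2*71^2*283^1 = - 64375460375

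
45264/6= 7544=7544.00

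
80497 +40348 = 120845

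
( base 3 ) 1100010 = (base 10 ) 975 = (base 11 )807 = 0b1111001111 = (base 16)3cf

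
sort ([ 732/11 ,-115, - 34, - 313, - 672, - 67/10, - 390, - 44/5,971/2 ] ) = [-672, - 390,-313, - 115 , - 34, - 44/5,  -  67/10,  732/11, 971/2] 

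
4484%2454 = 2030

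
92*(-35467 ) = -3262964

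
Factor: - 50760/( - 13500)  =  2^1*5^ (- 2)*47^1 = 94/25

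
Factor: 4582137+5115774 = 9697911 =3^1*3232637^1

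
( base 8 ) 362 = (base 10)242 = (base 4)3302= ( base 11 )200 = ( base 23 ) AC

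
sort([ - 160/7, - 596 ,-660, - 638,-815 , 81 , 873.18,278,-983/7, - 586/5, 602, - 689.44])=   [-815, - 689.44,-660,- 638, - 596,-983/7,-586/5, - 160/7, 81, 278,602 , 873.18 ]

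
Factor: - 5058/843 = -2^1 * 3^1 = -6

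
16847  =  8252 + 8595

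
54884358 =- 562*( - 97659)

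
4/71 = 4/71 = 0.06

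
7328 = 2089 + 5239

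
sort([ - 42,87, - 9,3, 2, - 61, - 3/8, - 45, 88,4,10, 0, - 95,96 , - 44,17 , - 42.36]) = [ - 95,-61,  -  45, - 44, - 42.36, - 42,  -  9, - 3/8 , 0, 2,3,  4,  10, 17,87 , 88, 96]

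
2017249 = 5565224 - 3547975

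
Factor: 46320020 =2^2*5^1*383^1*6047^1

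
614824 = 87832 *7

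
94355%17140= 8655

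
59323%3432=979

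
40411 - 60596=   -  20185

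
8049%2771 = 2507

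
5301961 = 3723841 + 1578120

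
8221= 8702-481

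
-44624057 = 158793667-203417724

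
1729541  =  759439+970102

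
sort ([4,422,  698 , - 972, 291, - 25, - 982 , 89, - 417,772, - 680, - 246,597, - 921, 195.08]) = [ - 982 ,-972, - 921 , - 680,  -  417 , - 246 , - 25,4, 89 , 195.08,291,422,  597,698 , 772]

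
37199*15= 557985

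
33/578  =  33/578= 0.06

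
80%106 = 80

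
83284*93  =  7745412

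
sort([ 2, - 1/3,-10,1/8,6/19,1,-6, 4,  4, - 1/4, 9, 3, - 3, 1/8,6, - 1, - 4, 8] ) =[-10, - 6,  -  4, - 3, - 1, - 1/3, - 1/4, 1/8,  1/8, 6/19, 1, 2,3, 4, 4, 6, 8,9] 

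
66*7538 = 497508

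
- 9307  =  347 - 9654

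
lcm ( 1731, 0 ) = 0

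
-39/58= - 39/58=-  0.67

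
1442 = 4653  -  3211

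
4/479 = 4/479 = 0.01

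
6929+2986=9915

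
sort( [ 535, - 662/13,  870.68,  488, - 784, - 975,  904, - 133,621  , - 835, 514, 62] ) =[ - 975, - 835, - 784, - 133,-662/13, 62,488,  514,535 , 621, 870.68, 904 ]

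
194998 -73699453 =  - 73504455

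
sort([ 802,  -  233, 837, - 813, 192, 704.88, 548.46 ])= [ - 813, - 233, 192, 548.46,704.88, 802,  837 ]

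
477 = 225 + 252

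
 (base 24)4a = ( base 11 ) 97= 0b1101010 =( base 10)106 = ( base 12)8A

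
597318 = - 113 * ( - 5286)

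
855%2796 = 855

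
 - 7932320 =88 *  (-90140)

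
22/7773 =22/7773 = 0.00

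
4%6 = 4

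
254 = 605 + - 351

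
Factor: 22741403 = 647^1 * 35149^1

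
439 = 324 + 115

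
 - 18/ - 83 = 18/83=0.22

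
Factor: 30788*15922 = 490206536 =2^3*19^1*43^1*179^1*419^1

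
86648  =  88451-1803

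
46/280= 23/140 = 0.16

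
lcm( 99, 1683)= 1683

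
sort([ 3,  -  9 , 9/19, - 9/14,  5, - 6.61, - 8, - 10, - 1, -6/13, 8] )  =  [-10, - 9, - 8, - 6.61, - 1, - 9/14, -6/13, 9/19, 3, 5,8]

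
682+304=986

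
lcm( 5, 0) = 0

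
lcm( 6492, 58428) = 58428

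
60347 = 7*8621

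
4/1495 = 4/1495=0.00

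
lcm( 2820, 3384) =16920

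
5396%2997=2399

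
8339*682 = 5687198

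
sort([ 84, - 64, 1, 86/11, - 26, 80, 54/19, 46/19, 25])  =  [ - 64,- 26,1,46/19,54/19,86/11,25,80,84]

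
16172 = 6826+9346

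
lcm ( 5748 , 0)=0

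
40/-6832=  - 5/854 = -  0.01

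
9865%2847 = 1324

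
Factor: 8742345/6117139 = 3^1*5^1 *7^(  -  1 )*109^1*5347^1*873877^( - 1)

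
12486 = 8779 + 3707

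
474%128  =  90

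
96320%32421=31478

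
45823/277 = 165 + 118/277 = 165.43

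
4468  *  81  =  361908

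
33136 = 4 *8284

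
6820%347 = 227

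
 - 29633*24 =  - 711192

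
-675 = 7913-8588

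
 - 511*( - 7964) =4069604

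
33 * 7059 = 232947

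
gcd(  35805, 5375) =5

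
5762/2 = 2881= 2881.00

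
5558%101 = 3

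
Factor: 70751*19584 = 1385587584 = 2^7*3^2*17^1*139^1  *  509^1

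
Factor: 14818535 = 5^1*53^1*199^1*281^1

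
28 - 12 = 16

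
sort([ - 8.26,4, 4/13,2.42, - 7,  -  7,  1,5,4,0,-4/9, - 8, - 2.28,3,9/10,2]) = [-8.26,-8, - 7, - 7,-2.28,  -  4/9,0,4/13,9/10 , 1, 2,  2.42,  3,4,4,5]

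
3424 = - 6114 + 9538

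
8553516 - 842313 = 7711203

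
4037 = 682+3355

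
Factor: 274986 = 2^1*3^2*15277^1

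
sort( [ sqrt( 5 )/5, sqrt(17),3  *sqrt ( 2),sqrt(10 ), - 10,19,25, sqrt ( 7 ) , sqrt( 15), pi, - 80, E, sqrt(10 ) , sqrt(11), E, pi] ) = [ - 80, - 10 , sqrt (5) /5, sqrt(7 ), E , E, pi, pi, sqrt(10 ),sqrt(10),  sqrt( 11 ), sqrt(15),sqrt( 17 ),  3*sqrt(2), 19, 25] 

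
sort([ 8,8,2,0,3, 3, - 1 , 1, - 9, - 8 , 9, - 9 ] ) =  [ -9, - 9, - 8 , - 1,0 , 1,2,3,3,8,  8, 9 ]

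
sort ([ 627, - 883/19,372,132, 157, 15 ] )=[ - 883/19, 15,  132,157, 372,627 ] 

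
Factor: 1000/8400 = 5/42 = 2^(  -  1)*3^( - 1)*5^1*7^( - 1 ) 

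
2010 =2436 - 426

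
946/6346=473/3173  =  0.15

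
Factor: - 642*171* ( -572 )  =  62795304 = 2^3*3^3*11^1*13^1*19^1*107^1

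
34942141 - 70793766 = -35851625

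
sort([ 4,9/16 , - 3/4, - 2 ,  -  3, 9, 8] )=[ - 3,- 2,-3/4 , 9/16 , 4,8,9]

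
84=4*21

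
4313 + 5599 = 9912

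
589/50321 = 589/50321 = 0.01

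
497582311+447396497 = 944978808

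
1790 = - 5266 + 7056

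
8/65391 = 8/65391 = 0.00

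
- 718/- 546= 359/273 = 1.32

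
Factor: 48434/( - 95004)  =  - 24217/47502 = - 2^( - 1) * 3^ ( - 2)*7^( - 1)*13^( - 1)*29^(-1) * 61^1*397^1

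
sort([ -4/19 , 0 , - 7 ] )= [- 7,-4/19,0 ] 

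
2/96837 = 2/96837= 0.00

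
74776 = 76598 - 1822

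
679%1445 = 679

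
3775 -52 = 3723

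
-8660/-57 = 151 + 53/57 = 151.93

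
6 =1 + 5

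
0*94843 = 0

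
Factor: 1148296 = 2^3*143537^1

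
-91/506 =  - 91/506 =- 0.18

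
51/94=51/94  =  0.54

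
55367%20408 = 14551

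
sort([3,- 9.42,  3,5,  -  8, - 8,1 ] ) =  [ - 9.42, - 8, - 8,  1, 3,3 , 5] 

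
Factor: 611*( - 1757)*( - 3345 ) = 3590947815 = 3^1*5^1 * 7^1*13^1*47^1*223^1*251^1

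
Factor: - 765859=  - 765859^1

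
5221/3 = 5221/3 = 1740.33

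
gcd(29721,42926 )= 1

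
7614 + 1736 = 9350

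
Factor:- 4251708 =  - 2^2*3^2*89^1*1327^1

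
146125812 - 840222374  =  - 694096562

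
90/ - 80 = - 2 + 7/8 = - 1.12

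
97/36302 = 97/36302 = 0.00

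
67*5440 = 364480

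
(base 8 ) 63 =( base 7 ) 102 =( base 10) 51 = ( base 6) 123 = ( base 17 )30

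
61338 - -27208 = 88546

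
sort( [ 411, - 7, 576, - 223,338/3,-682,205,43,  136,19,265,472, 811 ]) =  [ - 682, - 223,-7 , 19,43, 338/3,136,205, 265,411, 472, 576 , 811] 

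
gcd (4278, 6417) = 2139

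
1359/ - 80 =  - 17 + 1/80 = - 16.99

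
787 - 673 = 114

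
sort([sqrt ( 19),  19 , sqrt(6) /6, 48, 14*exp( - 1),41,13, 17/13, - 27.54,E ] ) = [ - 27.54,sqrt(6)/6, 17/13,E, sqrt(19 ), 14*exp( - 1),  13,19, 41, 48 ] 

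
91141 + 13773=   104914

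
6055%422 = 147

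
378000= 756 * 500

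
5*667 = 3335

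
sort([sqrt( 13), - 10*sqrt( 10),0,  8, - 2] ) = [ - 10*sqrt( 10), - 2, 0, sqrt( 13), 8] 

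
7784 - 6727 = 1057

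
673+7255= 7928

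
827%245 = 92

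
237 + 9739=9976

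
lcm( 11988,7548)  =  203796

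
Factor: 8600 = 2^3*5^2 * 43^1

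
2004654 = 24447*82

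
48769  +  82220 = 130989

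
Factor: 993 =3^1*331^1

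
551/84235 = 551/84235 = 0.01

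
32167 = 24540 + 7627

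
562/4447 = 562/4447 = 0.13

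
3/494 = 3/494= 0.01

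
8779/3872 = 2 + 1035/3872 =2.27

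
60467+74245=134712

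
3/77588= 3/77588 = 0.00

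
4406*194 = 854764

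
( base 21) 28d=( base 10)1063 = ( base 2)10000100111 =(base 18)351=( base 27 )1CA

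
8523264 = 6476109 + 2047155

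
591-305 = 286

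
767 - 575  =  192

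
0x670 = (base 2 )11001110000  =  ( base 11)1269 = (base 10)1648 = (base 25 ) 2fn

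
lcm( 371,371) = 371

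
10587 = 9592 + 995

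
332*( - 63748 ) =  - 21164336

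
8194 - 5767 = 2427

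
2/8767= 2/8767 =0.00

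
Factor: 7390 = 2^1*5^1*739^1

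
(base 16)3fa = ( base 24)1ia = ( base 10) 1018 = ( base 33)us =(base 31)11Q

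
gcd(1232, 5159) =77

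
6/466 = 3/233 = 0.01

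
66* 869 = 57354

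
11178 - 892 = 10286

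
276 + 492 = 768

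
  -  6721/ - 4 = 6721/4 = 1680.25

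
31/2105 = 31/2105 = 0.01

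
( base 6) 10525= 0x5D5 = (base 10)1493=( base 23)2il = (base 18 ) 4AH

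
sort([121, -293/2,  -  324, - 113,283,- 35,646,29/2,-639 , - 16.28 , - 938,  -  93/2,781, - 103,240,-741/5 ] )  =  [ - 938, - 639, - 324,- 741/5,- 293/2, - 113, - 103, - 93/2, - 35, -16.28,29/2, 121,240,  283, 646, 781 ] 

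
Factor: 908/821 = 2^2*227^1*821^(-1) 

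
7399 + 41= 7440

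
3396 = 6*566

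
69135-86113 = - 16978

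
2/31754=1/15877=0.00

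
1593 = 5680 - 4087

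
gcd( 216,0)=216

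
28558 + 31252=59810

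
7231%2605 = 2021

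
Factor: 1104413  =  19^1*37^1 * 1571^1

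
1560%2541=1560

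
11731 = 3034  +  8697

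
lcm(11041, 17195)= 1048895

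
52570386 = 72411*726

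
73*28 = 2044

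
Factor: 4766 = 2^1 * 2383^1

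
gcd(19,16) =1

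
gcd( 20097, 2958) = 87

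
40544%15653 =9238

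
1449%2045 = 1449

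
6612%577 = 265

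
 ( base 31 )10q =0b1111011011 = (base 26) 1BP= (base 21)250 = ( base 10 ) 987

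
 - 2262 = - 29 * 78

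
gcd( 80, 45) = 5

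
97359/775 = 125 + 484/775 = 125.62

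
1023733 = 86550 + 937183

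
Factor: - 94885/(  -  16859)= 5^1*7^1*23^( - 1)*733^( - 1)*2711^1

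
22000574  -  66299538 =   -  44298964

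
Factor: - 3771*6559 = -3^2*7^1*419^1*937^1 = -24733989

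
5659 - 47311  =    -  41652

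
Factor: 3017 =7^1*431^1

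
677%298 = 81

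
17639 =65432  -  47793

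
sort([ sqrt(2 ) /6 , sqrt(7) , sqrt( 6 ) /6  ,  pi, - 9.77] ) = [ - 9.77, sqrt(2 ) /6 , sqrt(6 ) /6, sqrt( 7), pi]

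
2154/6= 359 = 359.00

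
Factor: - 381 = -3^1*127^1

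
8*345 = 2760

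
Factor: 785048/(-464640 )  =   - 2^ ( - 5) * 3^ ( -1 )*5^(-1)*811^1 = -  811/480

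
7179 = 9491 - 2312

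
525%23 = 19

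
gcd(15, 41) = 1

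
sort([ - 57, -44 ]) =[-57, - 44]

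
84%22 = 18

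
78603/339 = 231 + 98/113 =231.87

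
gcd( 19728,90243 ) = 9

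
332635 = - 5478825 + 5811460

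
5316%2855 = 2461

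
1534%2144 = 1534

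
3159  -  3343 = -184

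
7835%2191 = 1262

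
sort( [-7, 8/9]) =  [-7, 8/9]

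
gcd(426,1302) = 6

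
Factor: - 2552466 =- 2^1*3^1 *7^1*60773^1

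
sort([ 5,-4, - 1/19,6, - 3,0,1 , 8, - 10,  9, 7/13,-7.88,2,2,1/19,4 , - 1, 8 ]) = [-10 , - 7.88, - 4, - 3, - 1, - 1/19 , 0,  1/19, 7/13, 1 , 2,  2,4, 5,  6, 8, 8,9] 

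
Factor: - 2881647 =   -  3^2*23^1*13921^1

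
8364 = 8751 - 387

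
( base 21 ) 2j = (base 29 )23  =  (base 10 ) 61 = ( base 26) 29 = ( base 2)111101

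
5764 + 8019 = 13783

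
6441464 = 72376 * 89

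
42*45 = 1890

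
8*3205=25640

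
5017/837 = 5+832/837 = 5.99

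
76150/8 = 9518 + 3/4 = 9518.75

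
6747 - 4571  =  2176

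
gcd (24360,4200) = 840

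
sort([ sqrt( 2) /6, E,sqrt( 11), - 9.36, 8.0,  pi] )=[ - 9.36, sqrt (2 )/6,E,pi, sqrt(11 ), 8.0]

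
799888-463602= 336286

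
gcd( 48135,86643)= 9627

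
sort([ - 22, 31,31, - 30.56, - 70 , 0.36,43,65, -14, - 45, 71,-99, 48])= [ - 99, - 70 , - 45, - 30.56, - 22, - 14,  0.36, 31, 31,  43,48, 65,71]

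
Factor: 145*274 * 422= 16766060 = 2^2*5^1* 29^1*137^1*211^1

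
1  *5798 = 5798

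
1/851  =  1/851 = 0.00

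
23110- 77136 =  - 54026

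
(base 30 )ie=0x22A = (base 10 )554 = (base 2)1000101010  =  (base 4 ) 20222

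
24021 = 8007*3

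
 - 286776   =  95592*(-3) 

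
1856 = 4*464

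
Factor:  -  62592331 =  - 127^1  *  492853^1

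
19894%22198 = 19894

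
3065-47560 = - 44495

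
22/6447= 22/6447 = 0.00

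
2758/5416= 1379/2708 = 0.51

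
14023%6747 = 529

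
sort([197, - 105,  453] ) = [ - 105,  197,  453]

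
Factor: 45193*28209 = 3^1*43^1*1051^1*9403^1 = 1274849337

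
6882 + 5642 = 12524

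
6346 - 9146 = - 2800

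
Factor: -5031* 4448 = - 22377888 = - 2^5*3^2*13^1*43^1 * 139^1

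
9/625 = 9/625 = 0.01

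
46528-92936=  - 46408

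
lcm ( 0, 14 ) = 0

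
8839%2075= 539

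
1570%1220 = 350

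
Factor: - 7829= -7829^1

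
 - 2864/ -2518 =1 + 173/1259 = 1.14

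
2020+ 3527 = 5547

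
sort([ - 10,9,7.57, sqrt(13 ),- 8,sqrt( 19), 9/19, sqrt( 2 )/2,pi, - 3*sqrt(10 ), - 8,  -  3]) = [ - 10, - 3*sqrt(10 ),-8,-8, -3,  9/19,  sqrt( 2)/2,pi, sqrt(13 ),sqrt(19 ), 7.57, 9 ]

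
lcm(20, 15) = 60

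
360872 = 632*571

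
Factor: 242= 2^1 * 11^2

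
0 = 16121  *0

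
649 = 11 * 59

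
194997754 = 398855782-203858028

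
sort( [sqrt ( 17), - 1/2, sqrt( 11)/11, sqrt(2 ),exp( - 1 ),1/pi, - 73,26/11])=[ - 73, - 1/2,sqrt( 11 ) /11,1/pi, exp(-1 ),sqrt( 2 ),26/11,  sqrt (17 )]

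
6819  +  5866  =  12685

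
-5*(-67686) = 338430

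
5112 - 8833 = -3721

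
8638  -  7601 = 1037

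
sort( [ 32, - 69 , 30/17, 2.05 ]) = [ - 69, 30/17,2.05,32]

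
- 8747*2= - 17494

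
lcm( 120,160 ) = 480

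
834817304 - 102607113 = 732210191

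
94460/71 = 1330 +30/71= 1330.42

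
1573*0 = 0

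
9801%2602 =1995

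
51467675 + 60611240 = 112078915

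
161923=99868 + 62055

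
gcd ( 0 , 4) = 4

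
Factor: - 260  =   - 2^2*5^1*13^1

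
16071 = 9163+6908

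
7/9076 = 7/9076= 0.00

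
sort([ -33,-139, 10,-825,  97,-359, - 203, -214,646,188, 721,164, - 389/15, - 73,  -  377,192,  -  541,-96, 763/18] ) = [ - 825, - 541, - 377,  -  359, - 214,-203,-139,-96,  -  73,-33, - 389/15,10,763/18, 97,164,188,192, 646, 721 ] 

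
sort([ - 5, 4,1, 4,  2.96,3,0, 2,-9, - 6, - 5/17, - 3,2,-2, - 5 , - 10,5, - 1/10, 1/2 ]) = [ - 10,-9, - 6 , - 5,-5, - 3, - 2, - 5/17, - 1/10, 0,1/2,1,2,2 , 2.96,3,  4, 4,5] 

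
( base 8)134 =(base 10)92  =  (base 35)2M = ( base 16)5c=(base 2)1011100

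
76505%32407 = 11691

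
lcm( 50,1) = 50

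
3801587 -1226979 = 2574608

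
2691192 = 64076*42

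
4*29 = 116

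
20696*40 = 827840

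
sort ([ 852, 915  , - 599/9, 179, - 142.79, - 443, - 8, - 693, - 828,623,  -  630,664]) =[ - 828, - 693, - 630, - 443, - 142.79, - 599/9, - 8, 179,623, 664,852, 915] 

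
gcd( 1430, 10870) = 10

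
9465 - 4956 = 4509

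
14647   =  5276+9371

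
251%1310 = 251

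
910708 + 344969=1255677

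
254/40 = 6 + 7/20 = 6.35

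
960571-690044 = 270527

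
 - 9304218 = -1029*9042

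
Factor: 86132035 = 5^1 * 11^2*19^1*59^1*127^1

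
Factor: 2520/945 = 8/3 = 2^3*3^( - 1)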